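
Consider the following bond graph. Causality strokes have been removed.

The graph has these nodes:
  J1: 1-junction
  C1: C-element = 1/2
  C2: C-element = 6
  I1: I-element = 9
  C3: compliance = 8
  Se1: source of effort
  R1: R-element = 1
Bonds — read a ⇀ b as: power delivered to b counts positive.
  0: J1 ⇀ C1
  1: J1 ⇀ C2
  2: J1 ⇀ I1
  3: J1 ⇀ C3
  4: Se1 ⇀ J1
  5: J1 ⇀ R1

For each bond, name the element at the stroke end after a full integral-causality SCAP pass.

bond 0 stroke at J1
bond 1 stroke at J1
bond 2 stroke at I1
bond 3 stroke at J1
bond 4 stroke at J1
bond 5 stroke at J1

bond 4 stroke→J1  (Se1: effort source, stroke at far end)
bond 0 stroke→J1  (C1: C, integral causality)
bond 1 stroke→J1  (C2 integral (e out))
bond 2 stroke→I1  (I1 outputs flow p/I1)
bond 3 stroke→J1  (J1 flow already set via bond 2)
bond 5 stroke→J1  (J1 flow already set via bond 2)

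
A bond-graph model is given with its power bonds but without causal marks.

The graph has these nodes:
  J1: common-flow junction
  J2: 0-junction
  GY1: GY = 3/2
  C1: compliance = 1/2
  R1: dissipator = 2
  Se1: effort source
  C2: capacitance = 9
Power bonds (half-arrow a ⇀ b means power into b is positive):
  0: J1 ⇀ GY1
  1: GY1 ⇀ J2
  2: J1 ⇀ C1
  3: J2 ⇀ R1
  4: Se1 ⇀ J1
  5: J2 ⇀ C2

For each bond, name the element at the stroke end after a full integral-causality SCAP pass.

bond 0 →GY1
bond 1 →GY1
bond 2 →J1
bond 3 →R1
bond 4 →J1
bond 5 →J2

bond 4 stroke at J1  (Se1 (Se) sets effort on bond)
bond 2 stroke at J1  (C1 outputs effort q/C1)
bond 0 stroke at GY1  (J1: last free bond brings flow in)
bond 1 stroke at GY1  (through GY1, causality inverts; strokes same side of GY1)
bond 5 stroke at J2  (C2 integral (e out))
bond 3 stroke at R1  (J2: bond 5 brought effort, rest push out)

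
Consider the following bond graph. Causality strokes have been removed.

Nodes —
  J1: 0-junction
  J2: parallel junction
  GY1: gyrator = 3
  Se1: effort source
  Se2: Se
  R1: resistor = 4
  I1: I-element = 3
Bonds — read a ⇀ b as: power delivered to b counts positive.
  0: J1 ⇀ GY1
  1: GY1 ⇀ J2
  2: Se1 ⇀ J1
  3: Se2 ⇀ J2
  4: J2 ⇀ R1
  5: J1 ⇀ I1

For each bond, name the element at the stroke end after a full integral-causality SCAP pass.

β0 →GY1
β1 →GY1
β2 →J1
β3 →J2
β4 →R1
β5 →I1

bond 2 stroke at J1  (Se1 (Se) sets effort on bond)
bond 3 stroke at J2  (Se2 (Se) sets effort on bond)
bond 0 stroke at GY1  (J1: bond 2 brought effort, rest push out)
bond 5 stroke at I1  (0-jn J1 has e-setter on 2)
bond 1 stroke at GY1  (J2 effort already set via bond 3)
bond 4 stroke at R1  (0-jn J2 has e-setter on 3)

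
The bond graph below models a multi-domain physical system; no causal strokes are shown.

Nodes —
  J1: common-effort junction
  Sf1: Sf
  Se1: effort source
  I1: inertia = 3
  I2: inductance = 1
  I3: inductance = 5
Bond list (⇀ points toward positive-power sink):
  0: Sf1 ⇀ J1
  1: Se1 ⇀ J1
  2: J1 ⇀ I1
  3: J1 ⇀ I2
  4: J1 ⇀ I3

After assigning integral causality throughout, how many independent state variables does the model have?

bond 0 →Sf1  (source Sf1 imposes f)
bond 1 →J1  (Se1 fixes effort; stroke away)
bond 2 →I1  (common-e at J1 fixed by 1)
bond 3 →I2  (J1 effort already set via bond 1)
bond 4 →I3  (common-e at J1 fixed by 1)

3  (I1, I2, I3 all integral)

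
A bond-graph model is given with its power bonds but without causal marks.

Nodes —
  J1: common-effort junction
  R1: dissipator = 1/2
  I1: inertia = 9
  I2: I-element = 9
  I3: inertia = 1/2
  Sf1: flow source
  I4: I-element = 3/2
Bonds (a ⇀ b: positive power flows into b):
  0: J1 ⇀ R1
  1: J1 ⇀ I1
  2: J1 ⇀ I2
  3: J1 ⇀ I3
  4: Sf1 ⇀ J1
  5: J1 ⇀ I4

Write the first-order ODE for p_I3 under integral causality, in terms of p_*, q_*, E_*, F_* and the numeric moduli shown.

dp_I3/dt = F_Sf1/2 - p_I1/18 - p_I2/18 - p_I3 - p_I4/3

#4 |Sf1  (Sf1 fixes flow; stroke at Sf1)
#1 |I1  (I1 outputs flow p/I1)
#2 |I2  (I2 integral (f out))
#3 |I3  (prefer integral on I3)
#5 |I4  (I4: I, integral causality)
#0 |J1  (J1 needs exactly one e-in)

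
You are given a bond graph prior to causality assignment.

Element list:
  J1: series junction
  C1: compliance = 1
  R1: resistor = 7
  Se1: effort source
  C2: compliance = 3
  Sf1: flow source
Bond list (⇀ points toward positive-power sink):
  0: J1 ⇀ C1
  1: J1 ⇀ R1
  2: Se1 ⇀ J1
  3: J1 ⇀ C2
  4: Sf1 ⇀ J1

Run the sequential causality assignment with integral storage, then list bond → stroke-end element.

b0 |J1
b1 |J1
b2 |J1
b3 |J1
b4 |Sf1

#2 stroke→J1  (Se1 (Se) sets effort on bond)
#4 stroke→Sf1  (source Sf1 imposes f)
#0 stroke→J1  (J1: bond 4 brought flow, rest push out)
#1 stroke→J1  (1-jn J1 has f-setter on 4)
#3 stroke→J1  (J1 flow already set via bond 4)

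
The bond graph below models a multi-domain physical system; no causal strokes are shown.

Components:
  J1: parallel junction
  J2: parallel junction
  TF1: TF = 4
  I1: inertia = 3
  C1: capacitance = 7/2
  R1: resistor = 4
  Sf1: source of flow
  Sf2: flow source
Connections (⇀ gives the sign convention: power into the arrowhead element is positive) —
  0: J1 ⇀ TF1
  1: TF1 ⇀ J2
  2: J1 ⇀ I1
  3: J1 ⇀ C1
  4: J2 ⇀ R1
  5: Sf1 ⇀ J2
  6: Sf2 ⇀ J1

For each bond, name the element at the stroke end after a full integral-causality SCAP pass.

β0 →TF1
β1 →J2
β2 →I1
β3 →J1
β4 →R1
β5 →Sf1
β6 →Sf2

b5 →Sf1  (Sf1 (Sf) sets flow on bond)
b6 →Sf2  (source Sf2 imposes f)
b2 →I1  (I1 integral (f out))
b3 →J1  (C1 integral (e out))
b0 →TF1  (common-e at J1 fixed by 3)
b1 →J2  (TF1 one-in-one-out from 0)
b4 →R1  (common-e at J2 fixed by 1)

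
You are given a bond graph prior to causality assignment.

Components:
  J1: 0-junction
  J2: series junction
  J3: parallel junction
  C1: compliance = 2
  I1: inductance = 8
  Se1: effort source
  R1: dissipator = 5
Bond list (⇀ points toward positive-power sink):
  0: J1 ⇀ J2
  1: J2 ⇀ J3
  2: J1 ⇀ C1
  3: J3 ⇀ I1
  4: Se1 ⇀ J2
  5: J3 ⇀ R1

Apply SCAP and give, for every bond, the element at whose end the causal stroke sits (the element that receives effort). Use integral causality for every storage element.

bond 4 →J2  (source Se1 imposes e)
bond 2 →J1  (C1: C, integral causality)
bond 0 →J2  (J1: bond 2 brought effort, rest push out)
bond 1 →J3  (J2: last free bond brings flow in)
bond 3 →I1  (J3 effort already set via bond 1)
bond 5 →R1  (common-e at J3 fixed by 1)

bond 0 stroke→J2
bond 1 stroke→J3
bond 2 stroke→J1
bond 3 stroke→I1
bond 4 stroke→J2
bond 5 stroke→R1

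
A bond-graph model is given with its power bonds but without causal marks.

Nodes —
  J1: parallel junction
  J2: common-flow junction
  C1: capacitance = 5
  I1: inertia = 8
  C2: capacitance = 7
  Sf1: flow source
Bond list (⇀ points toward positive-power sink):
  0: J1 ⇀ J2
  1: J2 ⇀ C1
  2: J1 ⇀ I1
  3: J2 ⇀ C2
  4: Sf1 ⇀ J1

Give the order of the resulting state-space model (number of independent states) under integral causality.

bond 4 →Sf1  (source Sf1 imposes f)
bond 1 →J2  (prefer integral on C1)
bond 2 →I1  (I1 integral (f out))
bond 0 →J1  (only one effort-in slot at J1)
bond 3 →J2  (J2 flow already set via bond 0)

3  (C1, C2, I1 all integral)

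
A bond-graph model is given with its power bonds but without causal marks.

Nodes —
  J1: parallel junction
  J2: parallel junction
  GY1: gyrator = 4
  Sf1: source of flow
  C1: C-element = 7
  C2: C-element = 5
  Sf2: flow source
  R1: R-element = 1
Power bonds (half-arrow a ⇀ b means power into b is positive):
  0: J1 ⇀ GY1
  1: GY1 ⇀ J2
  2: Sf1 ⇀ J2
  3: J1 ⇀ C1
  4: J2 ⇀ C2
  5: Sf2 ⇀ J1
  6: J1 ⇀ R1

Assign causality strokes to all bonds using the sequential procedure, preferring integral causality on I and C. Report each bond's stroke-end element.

#0 stroke at GY1
#1 stroke at GY1
#2 stroke at Sf1
#3 stroke at J1
#4 stroke at J2
#5 stroke at Sf2
#6 stroke at R1

β2 stroke at Sf1  (source Sf1 imposes f)
β5 stroke at Sf2  (Sf2 (Sf) sets flow on bond)
β3 stroke at J1  (C1: C, integral causality)
β0 stroke at GY1  (common-e at J1 fixed by 3)
β6 stroke at R1  (common-e at J1 fixed by 3)
β1 stroke at GY1  (GY1 both-in/both-out from 0)
β4 stroke at J2  (closing 0-jn rule on J2)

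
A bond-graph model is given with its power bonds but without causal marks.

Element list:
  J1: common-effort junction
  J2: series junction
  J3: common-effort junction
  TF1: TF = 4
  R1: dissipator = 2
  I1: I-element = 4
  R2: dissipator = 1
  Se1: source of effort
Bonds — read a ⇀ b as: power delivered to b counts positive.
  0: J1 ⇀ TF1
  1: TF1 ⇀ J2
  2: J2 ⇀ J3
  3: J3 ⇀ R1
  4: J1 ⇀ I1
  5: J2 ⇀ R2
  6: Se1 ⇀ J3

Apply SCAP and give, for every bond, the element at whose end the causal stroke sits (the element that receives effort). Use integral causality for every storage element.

b0 stroke→J1
b1 stroke→TF1
b2 stroke→J2
b3 stroke→R1
b4 stroke→I1
b5 stroke→J2
b6 stroke→J3

#6 stroke→J3  (Se1 (Se) sets effort on bond)
#2 stroke→J2  (J3 effort already set via bond 6)
#3 stroke→R1  (0-jn J3 has e-setter on 6)
#4 stroke→I1  (prefer integral on I1)
#0 stroke→J1  (J1 needs exactly one e-in)
#1 stroke→TF1  (TF1 one-in-one-out from 0)
#5 stroke→J2  (1-jn J2 has f-setter on 1)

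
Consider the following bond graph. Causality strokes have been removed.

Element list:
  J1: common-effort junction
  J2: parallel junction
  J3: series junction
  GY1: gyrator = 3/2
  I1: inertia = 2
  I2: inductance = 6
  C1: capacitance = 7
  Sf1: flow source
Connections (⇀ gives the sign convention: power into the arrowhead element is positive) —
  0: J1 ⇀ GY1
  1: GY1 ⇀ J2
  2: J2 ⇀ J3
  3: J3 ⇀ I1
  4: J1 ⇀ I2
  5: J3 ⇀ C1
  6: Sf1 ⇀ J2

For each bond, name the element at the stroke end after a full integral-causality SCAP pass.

#6 →Sf1  (source Sf1 imposes f)
#3 →I1  (I1 integral (f out))
#2 →J3  (J3: bond 3 brought flow, rest push out)
#5 →J3  (J3: bond 3 brought flow, rest push out)
#1 →J2  (J2: last free bond brings effort in)
#0 →J1  (GY1 both-in/both-out from 1)
#4 →I2  (common-e at J1 fixed by 0)

#0 stroke at J1
#1 stroke at J2
#2 stroke at J3
#3 stroke at I1
#4 stroke at I2
#5 stroke at J3
#6 stroke at Sf1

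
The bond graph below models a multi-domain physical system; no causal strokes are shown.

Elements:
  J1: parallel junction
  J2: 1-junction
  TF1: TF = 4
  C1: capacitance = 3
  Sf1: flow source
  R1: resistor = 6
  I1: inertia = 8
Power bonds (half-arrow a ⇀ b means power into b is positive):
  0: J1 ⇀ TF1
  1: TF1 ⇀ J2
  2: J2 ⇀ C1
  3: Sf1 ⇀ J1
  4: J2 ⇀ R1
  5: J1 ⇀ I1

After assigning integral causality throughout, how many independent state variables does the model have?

2  (C1, I1 all integral)

#3 |Sf1  (Sf1: flow source, stroke at near end)
#2 |J2  (C1: C, integral causality)
#5 |I1  (prefer integral on I1)
#0 |J1  (closing 0-jn rule on J1)
#1 |TF1  (TF1 one-in-one-out from 0)
#4 |J2  (1-jn J2 has f-setter on 1)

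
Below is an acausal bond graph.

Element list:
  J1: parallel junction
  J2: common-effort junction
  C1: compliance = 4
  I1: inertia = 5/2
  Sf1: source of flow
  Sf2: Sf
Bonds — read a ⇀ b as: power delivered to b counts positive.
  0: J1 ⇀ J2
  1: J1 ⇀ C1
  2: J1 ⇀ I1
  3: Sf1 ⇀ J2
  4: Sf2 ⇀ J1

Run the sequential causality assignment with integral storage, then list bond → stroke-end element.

#0 stroke at J2
#1 stroke at J1
#2 stroke at I1
#3 stroke at Sf1
#4 stroke at Sf2

#3 stroke→Sf1  (Sf1: flow source, stroke at near end)
#4 stroke→Sf2  (source Sf2 imposes f)
#0 stroke→J2  (closing 0-jn rule on J2)
#1 stroke→J1  (C1: C, integral causality)
#2 stroke→I1  (J1: bond 1 brought effort, rest push out)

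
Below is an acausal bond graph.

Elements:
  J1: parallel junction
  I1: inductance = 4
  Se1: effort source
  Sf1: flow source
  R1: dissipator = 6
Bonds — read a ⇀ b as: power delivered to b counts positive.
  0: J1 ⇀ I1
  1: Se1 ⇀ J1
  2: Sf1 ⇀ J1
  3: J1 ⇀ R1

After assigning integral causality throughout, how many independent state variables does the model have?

bond 1 stroke→J1  (Se1: effort source, stroke at far end)
bond 2 stroke→Sf1  (Sf1: flow source, stroke at near end)
bond 0 stroke→I1  (0-jn J1 has e-setter on 1)
bond 3 stroke→R1  (common-e at J1 fixed by 1)

1  (I1 all integral)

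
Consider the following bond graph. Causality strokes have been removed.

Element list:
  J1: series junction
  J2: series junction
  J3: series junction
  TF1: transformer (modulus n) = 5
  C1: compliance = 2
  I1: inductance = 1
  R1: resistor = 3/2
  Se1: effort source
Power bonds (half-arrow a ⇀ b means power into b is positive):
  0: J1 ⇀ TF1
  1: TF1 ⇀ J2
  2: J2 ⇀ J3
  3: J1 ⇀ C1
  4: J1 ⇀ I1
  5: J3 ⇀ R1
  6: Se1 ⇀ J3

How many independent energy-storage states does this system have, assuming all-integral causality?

2  (C1, I1 all integral)

β6 stroke→J3  (source Se1 imposes e)
β3 stroke→J1  (prefer integral on C1)
β4 stroke→I1  (I1 outputs flow p/I1)
β0 stroke→J1  (J1 flow already set via bond 4)
β1 stroke→TF1  (through TF1, causality passes straight; one stroke at TF1)
β2 stroke→J2  (1-jn J2 has f-setter on 1)
β5 stroke→J3  (J3 flow already set via bond 2)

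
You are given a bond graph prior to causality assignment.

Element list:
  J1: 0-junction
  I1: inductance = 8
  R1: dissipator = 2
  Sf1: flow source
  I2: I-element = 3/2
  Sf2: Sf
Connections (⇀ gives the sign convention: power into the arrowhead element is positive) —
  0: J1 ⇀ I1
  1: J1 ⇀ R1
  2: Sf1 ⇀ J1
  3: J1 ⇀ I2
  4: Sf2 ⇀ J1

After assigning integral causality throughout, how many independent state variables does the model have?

b2 |Sf1  (source Sf1 imposes f)
b4 |Sf2  (Sf2: flow source, stroke at near end)
b0 |I1  (prefer integral on I1)
b3 |I2  (I2: I, integral causality)
b1 |J1  (J1 needs exactly one e-in)

2  (I1, I2 all integral)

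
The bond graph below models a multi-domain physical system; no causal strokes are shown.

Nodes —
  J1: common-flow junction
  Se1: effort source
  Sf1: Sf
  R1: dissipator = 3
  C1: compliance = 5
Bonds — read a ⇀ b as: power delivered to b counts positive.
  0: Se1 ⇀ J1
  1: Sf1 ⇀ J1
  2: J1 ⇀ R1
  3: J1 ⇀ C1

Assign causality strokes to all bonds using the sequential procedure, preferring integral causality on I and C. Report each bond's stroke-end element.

bond 0 stroke→J1
bond 1 stroke→Sf1
bond 2 stroke→J1
bond 3 stroke→J1

b0 →J1  (source Se1 imposes e)
b1 →Sf1  (Sf1: flow source, stroke at near end)
b2 →J1  (J1 flow already set via bond 1)
b3 →J1  (J1: bond 1 brought flow, rest push out)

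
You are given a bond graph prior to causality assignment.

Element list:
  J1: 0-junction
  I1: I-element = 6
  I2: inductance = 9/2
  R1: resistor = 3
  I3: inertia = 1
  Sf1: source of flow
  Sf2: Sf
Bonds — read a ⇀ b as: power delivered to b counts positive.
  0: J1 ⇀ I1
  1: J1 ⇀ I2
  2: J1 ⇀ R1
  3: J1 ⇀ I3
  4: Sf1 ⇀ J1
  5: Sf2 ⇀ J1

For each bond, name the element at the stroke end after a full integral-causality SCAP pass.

bond 0 →I1
bond 1 →I2
bond 2 →J1
bond 3 →I3
bond 4 →Sf1
bond 5 →Sf2

#4 stroke at Sf1  (Sf1 fixes flow; stroke at Sf1)
#5 stroke at Sf2  (Sf2 (Sf) sets flow on bond)
#0 stroke at I1  (I1: I, integral causality)
#1 stroke at I2  (prefer integral on I2)
#3 stroke at I3  (I3 integral (f out))
#2 stroke at J1  (closing 0-jn rule on J1)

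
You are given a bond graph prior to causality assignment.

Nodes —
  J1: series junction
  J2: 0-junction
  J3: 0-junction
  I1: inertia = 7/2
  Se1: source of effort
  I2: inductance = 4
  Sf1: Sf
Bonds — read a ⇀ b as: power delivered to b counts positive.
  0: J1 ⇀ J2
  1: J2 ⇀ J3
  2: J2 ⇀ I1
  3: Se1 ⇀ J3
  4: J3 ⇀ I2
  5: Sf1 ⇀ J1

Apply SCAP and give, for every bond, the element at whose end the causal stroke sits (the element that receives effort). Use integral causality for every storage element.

b0 |J1
b1 |J2
b2 |I1
b3 |J3
b4 |I2
b5 |Sf1

β3 |J3  (Se1: effort source, stroke at far end)
β5 |Sf1  (source Sf1 imposes f)
β0 |J1  (J1: bond 5 brought flow, rest push out)
β1 |J2  (J3: bond 3 brought effort, rest push out)
β4 |I2  (0-jn J3 has e-setter on 3)
β2 |I1  (J2 effort already set via bond 1)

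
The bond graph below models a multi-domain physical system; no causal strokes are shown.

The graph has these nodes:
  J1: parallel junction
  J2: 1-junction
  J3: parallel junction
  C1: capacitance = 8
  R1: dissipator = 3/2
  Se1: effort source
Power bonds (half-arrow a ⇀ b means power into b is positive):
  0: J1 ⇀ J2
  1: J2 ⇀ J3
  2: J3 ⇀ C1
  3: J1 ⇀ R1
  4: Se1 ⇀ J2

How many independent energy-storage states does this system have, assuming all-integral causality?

#4 stroke→J2  (Se1: effort source, stroke at far end)
#2 stroke→J3  (C1 integral (e out))
#1 stroke→J2  (0-jn J3 has e-setter on 2)
#0 stroke→J1  (J2: last free bond brings flow in)
#3 stroke→R1  (common-e at J1 fixed by 0)

1  (C1 all integral)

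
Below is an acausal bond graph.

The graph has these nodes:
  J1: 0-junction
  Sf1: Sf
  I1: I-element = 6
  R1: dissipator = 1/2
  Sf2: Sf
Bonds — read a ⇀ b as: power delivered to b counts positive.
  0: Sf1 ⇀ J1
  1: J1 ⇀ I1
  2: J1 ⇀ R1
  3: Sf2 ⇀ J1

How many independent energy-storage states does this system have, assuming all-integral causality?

bond 0 |Sf1  (Sf1 fixes flow; stroke at Sf1)
bond 3 |Sf2  (source Sf2 imposes f)
bond 1 |I1  (I1 outputs flow p/I1)
bond 2 |J1  (J1 needs exactly one e-in)

1  (I1 all integral)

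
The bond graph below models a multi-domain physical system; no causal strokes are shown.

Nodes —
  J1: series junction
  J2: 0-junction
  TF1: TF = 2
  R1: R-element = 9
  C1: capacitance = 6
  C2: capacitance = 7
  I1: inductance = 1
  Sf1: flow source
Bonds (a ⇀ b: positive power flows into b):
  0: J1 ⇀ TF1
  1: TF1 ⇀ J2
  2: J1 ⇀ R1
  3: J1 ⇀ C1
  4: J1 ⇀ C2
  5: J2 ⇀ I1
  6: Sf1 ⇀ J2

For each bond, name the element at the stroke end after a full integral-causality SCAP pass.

b0 →TF1
b1 →J2
b2 →J1
b3 →J1
b4 →J1
b5 →I1
b6 →Sf1

#6 stroke→Sf1  (Sf1: flow source, stroke at near end)
#3 stroke→J1  (C1 integral (e out))
#4 stroke→J1  (prefer integral on C2)
#5 stroke→I1  (I1 outputs flow p/I1)
#1 stroke→J2  (only one effort-in slot at J2)
#0 stroke→TF1  (TF1: transformer flips bond 1)
#2 stroke→J1  (J1: bond 0 brought flow, rest push out)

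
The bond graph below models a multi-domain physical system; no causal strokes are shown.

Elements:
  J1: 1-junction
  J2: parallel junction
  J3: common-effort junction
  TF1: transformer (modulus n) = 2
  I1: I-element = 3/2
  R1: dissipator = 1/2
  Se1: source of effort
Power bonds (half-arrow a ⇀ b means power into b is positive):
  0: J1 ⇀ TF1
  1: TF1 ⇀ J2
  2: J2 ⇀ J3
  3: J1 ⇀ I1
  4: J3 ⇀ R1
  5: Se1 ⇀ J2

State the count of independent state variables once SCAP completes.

1  (I1 all integral)

β5 →J2  (Se1 (Se) sets effort on bond)
β1 →TF1  (0-jn J2 has e-setter on 5)
β2 →J3  (common-e at J2 fixed by 5)
β4 →R1  (J3: bond 2 brought effort, rest push out)
β0 →J1  (TF1: transformer flips bond 1)
β3 →I1  (J1 needs exactly one f-in)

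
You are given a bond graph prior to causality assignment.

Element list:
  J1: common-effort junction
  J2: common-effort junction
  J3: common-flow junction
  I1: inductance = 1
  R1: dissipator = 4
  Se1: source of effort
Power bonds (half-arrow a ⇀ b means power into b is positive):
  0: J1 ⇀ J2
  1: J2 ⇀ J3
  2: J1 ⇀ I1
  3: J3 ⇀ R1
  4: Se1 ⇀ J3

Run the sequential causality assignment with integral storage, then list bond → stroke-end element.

bond 0 |J1
bond 1 |J2
bond 2 |I1
bond 3 |J3
bond 4 |J3

bond 4 stroke at J3  (Se1: effort source, stroke at far end)
bond 2 stroke at I1  (prefer integral on I1)
bond 0 stroke at J1  (closing 0-jn rule on J1)
bond 1 stroke at J2  (J2: last free bond brings effort in)
bond 3 stroke at J3  (J3: bond 1 brought flow, rest push out)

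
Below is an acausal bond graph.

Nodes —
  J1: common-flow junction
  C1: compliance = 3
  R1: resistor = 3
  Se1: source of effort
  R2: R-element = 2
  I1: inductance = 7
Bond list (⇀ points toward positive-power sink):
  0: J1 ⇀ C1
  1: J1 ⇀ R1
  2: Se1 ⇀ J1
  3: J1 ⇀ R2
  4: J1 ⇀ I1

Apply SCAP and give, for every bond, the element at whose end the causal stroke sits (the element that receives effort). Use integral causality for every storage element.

#2 stroke→J1  (Se1 fixes effort; stroke away)
#0 stroke→J1  (prefer integral on C1)
#4 stroke→I1  (prefer integral on I1)
#1 stroke→J1  (1-jn J1 has f-setter on 4)
#3 stroke→J1  (1-jn J1 has f-setter on 4)

β0 stroke at J1
β1 stroke at J1
β2 stroke at J1
β3 stroke at J1
β4 stroke at I1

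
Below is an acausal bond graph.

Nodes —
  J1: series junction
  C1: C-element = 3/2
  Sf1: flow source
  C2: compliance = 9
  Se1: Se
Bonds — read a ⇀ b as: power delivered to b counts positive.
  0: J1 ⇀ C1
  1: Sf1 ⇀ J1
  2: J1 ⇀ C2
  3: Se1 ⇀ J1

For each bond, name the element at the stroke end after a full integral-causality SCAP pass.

bond 0 |J1
bond 1 |Sf1
bond 2 |J1
bond 3 |J1

#1 →Sf1  (Sf1: flow source, stroke at near end)
#3 →J1  (Se1 (Se) sets effort on bond)
#0 →J1  (common-f at J1 fixed by 1)
#2 →J1  (J1 flow already set via bond 1)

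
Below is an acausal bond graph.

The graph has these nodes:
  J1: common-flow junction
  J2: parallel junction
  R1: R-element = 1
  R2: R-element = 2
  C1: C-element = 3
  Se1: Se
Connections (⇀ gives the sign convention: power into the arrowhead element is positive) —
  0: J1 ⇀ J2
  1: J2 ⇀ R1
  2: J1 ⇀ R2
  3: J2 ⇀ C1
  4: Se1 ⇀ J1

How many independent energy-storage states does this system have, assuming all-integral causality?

1  (C1 all integral)

b4 |J1  (Se1 fixes effort; stroke away)
b3 |J2  (C1 integral (e out))
b0 |J1  (0-jn J2 has e-setter on 3)
b1 |R1  (J2 effort already set via bond 3)
b2 |R2  (J1 needs exactly one f-in)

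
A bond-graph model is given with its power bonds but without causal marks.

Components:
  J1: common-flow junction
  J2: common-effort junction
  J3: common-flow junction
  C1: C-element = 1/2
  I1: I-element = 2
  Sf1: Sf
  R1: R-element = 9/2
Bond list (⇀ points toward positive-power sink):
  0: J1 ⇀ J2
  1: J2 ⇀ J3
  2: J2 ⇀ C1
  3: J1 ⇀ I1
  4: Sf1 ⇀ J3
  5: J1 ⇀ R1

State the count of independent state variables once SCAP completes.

β4 |Sf1  (Sf1 fixes flow; stroke at Sf1)
β1 |J3  (1-jn J3 has f-setter on 4)
β2 |J2  (C1 outputs effort q/C1)
β0 |J1  (J2 effort already set via bond 2)
β3 |I1  (prefer integral on I1)
β5 |J1  (1-jn J1 has f-setter on 3)

2  (C1, I1 all integral)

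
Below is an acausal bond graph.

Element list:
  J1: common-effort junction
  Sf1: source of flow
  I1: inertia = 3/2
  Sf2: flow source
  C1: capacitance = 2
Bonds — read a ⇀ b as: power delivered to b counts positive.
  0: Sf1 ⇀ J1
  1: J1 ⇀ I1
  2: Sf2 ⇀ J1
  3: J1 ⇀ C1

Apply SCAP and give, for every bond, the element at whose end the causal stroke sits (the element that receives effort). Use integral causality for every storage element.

b0 |Sf1
b1 |I1
b2 |Sf2
b3 |J1

#0 |Sf1  (source Sf1 imposes f)
#2 |Sf2  (Sf2 fixes flow; stroke at Sf2)
#1 |I1  (I1 outputs flow p/I1)
#3 |J1  (J1: last free bond brings effort in)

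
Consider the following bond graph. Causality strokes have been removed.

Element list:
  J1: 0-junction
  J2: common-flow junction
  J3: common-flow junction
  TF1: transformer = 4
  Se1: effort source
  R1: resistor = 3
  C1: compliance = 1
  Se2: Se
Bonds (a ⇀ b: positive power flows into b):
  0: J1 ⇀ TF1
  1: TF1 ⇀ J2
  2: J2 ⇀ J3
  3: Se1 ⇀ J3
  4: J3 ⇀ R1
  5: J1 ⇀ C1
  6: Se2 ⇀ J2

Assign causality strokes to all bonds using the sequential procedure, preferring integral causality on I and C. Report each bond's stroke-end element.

bond 3 →J3  (Se1: effort source, stroke at far end)
bond 6 →J2  (source Se2 imposes e)
bond 5 →J1  (C1: C, integral causality)
bond 0 →TF1  (common-e at J1 fixed by 5)
bond 1 →J2  (through TF1, causality passes straight; one stroke at TF1)
bond 2 →J3  (only one flow-in slot at J2)
bond 4 →R1  (closing 1-jn rule on J3)

#0 |TF1
#1 |J2
#2 |J3
#3 |J3
#4 |R1
#5 |J1
#6 |J2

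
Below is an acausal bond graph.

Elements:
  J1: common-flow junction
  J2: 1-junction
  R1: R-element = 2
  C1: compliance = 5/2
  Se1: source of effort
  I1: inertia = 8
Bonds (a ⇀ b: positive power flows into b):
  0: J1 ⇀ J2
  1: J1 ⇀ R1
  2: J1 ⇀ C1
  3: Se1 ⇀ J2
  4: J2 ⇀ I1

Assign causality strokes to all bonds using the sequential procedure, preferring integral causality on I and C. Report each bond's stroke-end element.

b0 |J2
b1 |J1
b2 |J1
b3 |J2
b4 |I1

#3 stroke at J2  (Se1: effort source, stroke at far end)
#2 stroke at J1  (C1 integral (e out))
#4 stroke at I1  (I1: I, integral causality)
#0 stroke at J2  (1-jn J2 has f-setter on 4)
#1 stroke at J1  (1-jn J1 has f-setter on 0)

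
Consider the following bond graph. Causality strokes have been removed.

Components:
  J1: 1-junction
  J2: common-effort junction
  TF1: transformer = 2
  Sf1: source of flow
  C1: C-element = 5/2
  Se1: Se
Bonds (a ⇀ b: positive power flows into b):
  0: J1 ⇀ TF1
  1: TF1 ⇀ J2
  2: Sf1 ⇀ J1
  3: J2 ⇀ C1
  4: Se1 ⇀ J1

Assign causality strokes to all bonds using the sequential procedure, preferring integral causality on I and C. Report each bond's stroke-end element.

β2 →Sf1  (Sf1 (Sf) sets flow on bond)
β4 →J1  (source Se1 imposes e)
β0 →J1  (J1 flow already set via bond 2)
β1 →TF1  (TF1 one-in-one-out from 0)
β3 →J2  (only one effort-in slot at J2)

β0 stroke at J1
β1 stroke at TF1
β2 stroke at Sf1
β3 stroke at J2
β4 stroke at J1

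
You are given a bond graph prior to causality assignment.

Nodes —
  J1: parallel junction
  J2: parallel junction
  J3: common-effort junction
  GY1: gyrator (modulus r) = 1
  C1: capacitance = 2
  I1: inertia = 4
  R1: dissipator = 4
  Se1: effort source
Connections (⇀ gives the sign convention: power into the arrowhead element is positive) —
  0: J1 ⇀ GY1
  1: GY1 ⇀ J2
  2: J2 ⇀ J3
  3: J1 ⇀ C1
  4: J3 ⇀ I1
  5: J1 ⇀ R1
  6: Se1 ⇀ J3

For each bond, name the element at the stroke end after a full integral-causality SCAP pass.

bond 6 stroke→J3  (Se1 (Se) sets effort on bond)
bond 2 stroke→J2  (0-jn J3 has e-setter on 6)
bond 4 stroke→I1  (J3 effort already set via bond 6)
bond 1 stroke→GY1  (common-e at J2 fixed by 2)
bond 0 stroke→GY1  (GY1 both-in/both-out from 1)
bond 3 stroke→J1  (C1 outputs effort q/C1)
bond 5 stroke→R1  (J1 effort already set via bond 3)

#0 →GY1
#1 →GY1
#2 →J2
#3 →J1
#4 →I1
#5 →R1
#6 →J3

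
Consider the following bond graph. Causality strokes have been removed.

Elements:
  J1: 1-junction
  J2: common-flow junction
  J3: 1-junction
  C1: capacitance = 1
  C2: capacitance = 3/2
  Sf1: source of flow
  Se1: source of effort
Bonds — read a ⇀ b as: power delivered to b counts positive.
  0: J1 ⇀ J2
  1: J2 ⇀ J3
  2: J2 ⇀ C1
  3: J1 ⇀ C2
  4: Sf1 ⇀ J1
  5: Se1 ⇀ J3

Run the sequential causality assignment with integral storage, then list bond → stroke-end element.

#0 |J1
#1 |J2
#2 |J2
#3 |J1
#4 |Sf1
#5 |J3

bond 4 →Sf1  (source Sf1 imposes f)
bond 5 →J3  (Se1 fixes effort; stroke away)
bond 0 →J1  (1-jn J1 has f-setter on 4)
bond 3 →J1  (J1 flow already set via bond 4)
bond 1 →J2  (common-f at J2 fixed by 0)
bond 2 →J2  (common-f at J2 fixed by 0)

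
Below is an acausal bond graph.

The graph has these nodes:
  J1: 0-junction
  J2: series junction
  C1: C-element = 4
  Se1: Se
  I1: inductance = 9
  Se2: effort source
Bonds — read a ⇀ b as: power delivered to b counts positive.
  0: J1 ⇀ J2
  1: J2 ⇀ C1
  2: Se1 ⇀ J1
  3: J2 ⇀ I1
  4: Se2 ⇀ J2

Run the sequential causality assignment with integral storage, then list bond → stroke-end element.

β2 →J1  (source Se1 imposes e)
β4 →J2  (Se2: effort source, stroke at far end)
β0 →J2  (0-jn J1 has e-setter on 2)
β1 →J2  (C1 integral (e out))
β3 →I1  (only one flow-in slot at J2)

#0 →J2
#1 →J2
#2 →J1
#3 →I1
#4 →J2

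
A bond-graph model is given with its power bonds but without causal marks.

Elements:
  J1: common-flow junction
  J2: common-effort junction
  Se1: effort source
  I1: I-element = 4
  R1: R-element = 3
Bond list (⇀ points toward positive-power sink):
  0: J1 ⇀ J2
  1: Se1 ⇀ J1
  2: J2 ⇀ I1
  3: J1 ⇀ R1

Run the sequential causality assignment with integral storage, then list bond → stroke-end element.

bond 1 stroke at J1  (Se1 fixes effort; stroke away)
bond 2 stroke at I1  (I1 integral (f out))
bond 0 stroke at J2  (closing 0-jn rule on J2)
bond 3 stroke at J1  (common-f at J1 fixed by 0)

bond 0 →J2
bond 1 →J1
bond 2 →I1
bond 3 →J1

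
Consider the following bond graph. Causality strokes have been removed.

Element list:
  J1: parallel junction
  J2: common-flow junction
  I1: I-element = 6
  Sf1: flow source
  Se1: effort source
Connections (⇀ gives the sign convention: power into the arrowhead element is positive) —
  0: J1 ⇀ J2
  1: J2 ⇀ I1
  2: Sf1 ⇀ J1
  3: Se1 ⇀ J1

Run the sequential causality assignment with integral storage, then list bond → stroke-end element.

β2 |Sf1  (source Sf1 imposes f)
β3 |J1  (Se1 fixes effort; stroke away)
β0 |J2  (J1 effort already set via bond 3)
β1 |I1  (J2 needs exactly one f-in)

β0 stroke→J2
β1 stroke→I1
β2 stroke→Sf1
β3 stroke→J1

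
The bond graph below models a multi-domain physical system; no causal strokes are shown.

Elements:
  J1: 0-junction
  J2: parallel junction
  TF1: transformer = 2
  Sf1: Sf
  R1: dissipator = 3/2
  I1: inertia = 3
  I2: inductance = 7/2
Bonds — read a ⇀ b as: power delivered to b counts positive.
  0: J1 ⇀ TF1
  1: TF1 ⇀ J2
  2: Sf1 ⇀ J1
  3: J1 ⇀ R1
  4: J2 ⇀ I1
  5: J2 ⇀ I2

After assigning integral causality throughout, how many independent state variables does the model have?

2  (I1, I2 all integral)

β2 →Sf1  (source Sf1 imposes f)
β4 →I1  (I1: I, integral causality)
β5 →I2  (I2: I, integral causality)
β1 →J2  (only one effort-in slot at J2)
β0 →TF1  (TF1 one-in-one-out from 1)
β3 →J1  (only one effort-in slot at J1)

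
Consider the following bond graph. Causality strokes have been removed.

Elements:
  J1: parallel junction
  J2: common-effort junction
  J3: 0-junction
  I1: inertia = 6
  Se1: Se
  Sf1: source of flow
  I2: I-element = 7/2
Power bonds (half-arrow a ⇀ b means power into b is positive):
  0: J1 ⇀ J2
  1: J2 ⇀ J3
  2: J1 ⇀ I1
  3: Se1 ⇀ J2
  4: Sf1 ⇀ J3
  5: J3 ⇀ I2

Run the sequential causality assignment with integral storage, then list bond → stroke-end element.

β3 |J2  (Se1 (Se) sets effort on bond)
β4 |Sf1  (Sf1: flow source, stroke at near end)
β0 |J1  (J2: bond 3 brought effort, rest push out)
β1 |J3  (J2 effort already set via bond 3)
β5 |I2  (0-jn J3 has e-setter on 1)
β2 |I1  (J1 effort already set via bond 0)

b0 →J1
b1 →J3
b2 →I1
b3 →J2
b4 →Sf1
b5 →I2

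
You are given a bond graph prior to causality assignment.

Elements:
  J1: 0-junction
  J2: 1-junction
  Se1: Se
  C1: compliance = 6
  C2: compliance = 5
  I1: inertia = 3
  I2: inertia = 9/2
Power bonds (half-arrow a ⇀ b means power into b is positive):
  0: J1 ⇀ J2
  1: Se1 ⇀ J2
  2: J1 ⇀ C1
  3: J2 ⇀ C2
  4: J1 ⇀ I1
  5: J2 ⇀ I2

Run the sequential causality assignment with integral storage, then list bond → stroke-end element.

bond 0 →J2
bond 1 →J2
bond 2 →J1
bond 3 →J2
bond 4 →I1
bond 5 →I2

#1 |J2  (source Se1 imposes e)
#2 |J1  (C1: C, integral causality)
#0 |J2  (J1 effort already set via bond 2)
#4 |I1  (common-e at J1 fixed by 2)
#3 |J2  (C2 outputs effort q/C2)
#5 |I2  (J2 needs exactly one f-in)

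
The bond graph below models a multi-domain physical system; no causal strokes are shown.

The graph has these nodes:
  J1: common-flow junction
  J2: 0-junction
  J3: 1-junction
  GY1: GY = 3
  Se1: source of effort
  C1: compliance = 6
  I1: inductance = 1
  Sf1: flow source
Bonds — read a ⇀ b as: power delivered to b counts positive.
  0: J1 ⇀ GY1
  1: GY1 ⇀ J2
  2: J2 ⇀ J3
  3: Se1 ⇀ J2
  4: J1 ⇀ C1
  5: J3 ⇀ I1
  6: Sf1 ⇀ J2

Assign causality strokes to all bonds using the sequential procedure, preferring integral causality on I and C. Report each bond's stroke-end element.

β0 |GY1
β1 |GY1
β2 |J3
β3 |J2
β4 |J1
β5 |I1
β6 |Sf1

#3 |J2  (Se1 fixes effort; stroke away)
#6 |Sf1  (source Sf1 imposes f)
#1 |GY1  (0-jn J2 has e-setter on 3)
#2 |J3  (0-jn J2 has e-setter on 3)
#5 |I1  (only one flow-in slot at J3)
#0 |GY1  (GY1 both-in/both-out from 1)
#4 |J1  (1-jn J1 has f-setter on 0)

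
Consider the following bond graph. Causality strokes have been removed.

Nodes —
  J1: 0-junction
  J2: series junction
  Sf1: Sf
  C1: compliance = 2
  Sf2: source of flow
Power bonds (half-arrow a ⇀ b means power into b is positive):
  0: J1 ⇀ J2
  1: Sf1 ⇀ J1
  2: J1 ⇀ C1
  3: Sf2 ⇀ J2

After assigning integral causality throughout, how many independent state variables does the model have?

1  (C1 all integral)

#1 →Sf1  (source Sf1 imposes f)
#3 →Sf2  (Sf2 (Sf) sets flow on bond)
#0 →J2  (J2: bond 3 brought flow, rest push out)
#2 →J1  (J1: last free bond brings effort in)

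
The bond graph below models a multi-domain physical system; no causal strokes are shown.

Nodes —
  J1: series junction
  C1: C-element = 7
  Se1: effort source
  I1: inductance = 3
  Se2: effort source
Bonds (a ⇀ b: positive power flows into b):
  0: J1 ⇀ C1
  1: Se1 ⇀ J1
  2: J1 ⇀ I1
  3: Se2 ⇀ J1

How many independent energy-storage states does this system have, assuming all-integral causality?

2  (C1, I1 all integral)

bond 1 stroke→J1  (Se1 (Se) sets effort on bond)
bond 3 stroke→J1  (Se2: effort source, stroke at far end)
bond 0 stroke→J1  (C1 outputs effort q/C1)
bond 2 stroke→I1  (closing 1-jn rule on J1)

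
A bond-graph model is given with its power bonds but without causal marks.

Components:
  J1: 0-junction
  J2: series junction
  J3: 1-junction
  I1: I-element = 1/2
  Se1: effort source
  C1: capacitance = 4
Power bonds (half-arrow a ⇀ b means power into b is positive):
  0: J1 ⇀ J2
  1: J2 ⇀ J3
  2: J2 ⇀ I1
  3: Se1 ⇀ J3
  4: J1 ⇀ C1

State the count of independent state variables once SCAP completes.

bond 3 |J3  (source Se1 imposes e)
bond 1 |J2  (J3: last free bond brings flow in)
bond 2 |I1  (I1: I, integral causality)
bond 0 |J2  (J2: bond 2 brought flow, rest push out)
bond 4 |J1  (only one effort-in slot at J1)

2  (C1, I1 all integral)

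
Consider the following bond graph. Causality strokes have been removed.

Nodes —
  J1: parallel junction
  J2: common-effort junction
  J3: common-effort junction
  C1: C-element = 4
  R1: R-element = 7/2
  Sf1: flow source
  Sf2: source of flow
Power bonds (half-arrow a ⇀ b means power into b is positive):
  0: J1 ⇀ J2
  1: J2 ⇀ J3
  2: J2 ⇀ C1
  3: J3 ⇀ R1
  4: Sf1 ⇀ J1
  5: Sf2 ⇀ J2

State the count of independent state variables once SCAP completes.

bond 4 |Sf1  (Sf1: flow source, stroke at near end)
bond 5 |Sf2  (Sf2: flow source, stroke at near end)
bond 0 |J1  (J1: last free bond brings effort in)
bond 2 |J2  (C1 outputs effort q/C1)
bond 1 |J3  (0-jn J2 has e-setter on 2)
bond 3 |R1  (J3 effort already set via bond 1)

1  (C1 all integral)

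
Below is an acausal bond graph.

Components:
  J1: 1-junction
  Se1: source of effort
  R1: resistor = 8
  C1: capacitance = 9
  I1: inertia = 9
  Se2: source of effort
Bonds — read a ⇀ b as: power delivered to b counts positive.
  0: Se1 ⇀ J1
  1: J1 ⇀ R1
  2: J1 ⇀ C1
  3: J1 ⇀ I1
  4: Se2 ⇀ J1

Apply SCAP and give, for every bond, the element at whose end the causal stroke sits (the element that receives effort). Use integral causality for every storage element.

b0 stroke at J1  (Se1 (Se) sets effort on bond)
b4 stroke at J1  (Se2 fixes effort; stroke away)
b2 stroke at J1  (C1 outputs effort q/C1)
b3 stroke at I1  (I1 outputs flow p/I1)
b1 stroke at J1  (1-jn J1 has f-setter on 3)

#0 stroke at J1
#1 stroke at J1
#2 stroke at J1
#3 stroke at I1
#4 stroke at J1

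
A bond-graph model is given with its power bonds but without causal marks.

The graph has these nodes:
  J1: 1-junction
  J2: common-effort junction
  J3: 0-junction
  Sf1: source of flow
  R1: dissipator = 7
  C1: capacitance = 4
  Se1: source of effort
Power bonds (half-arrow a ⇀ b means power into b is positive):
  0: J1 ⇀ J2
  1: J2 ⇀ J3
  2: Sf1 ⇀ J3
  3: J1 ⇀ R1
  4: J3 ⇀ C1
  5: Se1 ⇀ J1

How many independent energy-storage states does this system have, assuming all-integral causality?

bond 2 stroke→Sf1  (source Sf1 imposes f)
bond 5 stroke→J1  (Se1 fixes effort; stroke away)
bond 4 stroke→J3  (C1 integral (e out))
bond 1 stroke→J2  (J3 effort already set via bond 4)
bond 0 stroke→J1  (0-jn J2 has e-setter on 1)
bond 3 stroke→R1  (J1 needs exactly one f-in)

1  (C1 all integral)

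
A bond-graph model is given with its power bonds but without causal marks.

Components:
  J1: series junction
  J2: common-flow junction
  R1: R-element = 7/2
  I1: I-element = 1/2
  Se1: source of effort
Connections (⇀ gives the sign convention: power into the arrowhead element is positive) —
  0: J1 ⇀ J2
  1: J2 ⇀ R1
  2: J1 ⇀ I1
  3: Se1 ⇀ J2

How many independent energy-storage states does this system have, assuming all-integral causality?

1  (I1 all integral)

β3 |J2  (Se1 (Se) sets effort on bond)
β2 |I1  (prefer integral on I1)
β0 |J1  (1-jn J1 has f-setter on 2)
β1 |J2  (common-f at J2 fixed by 0)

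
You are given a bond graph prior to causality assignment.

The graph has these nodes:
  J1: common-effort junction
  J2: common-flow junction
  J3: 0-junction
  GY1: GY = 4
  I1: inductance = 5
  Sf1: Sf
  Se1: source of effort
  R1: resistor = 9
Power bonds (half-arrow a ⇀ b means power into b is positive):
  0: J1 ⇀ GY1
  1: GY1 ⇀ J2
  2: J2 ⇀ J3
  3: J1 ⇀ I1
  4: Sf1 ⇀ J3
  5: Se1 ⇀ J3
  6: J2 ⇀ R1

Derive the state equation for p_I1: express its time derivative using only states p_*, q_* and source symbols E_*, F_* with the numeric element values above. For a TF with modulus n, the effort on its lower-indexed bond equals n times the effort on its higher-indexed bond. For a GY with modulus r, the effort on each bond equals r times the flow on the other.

dp_I1/dt = -4*E_Se1/9 - 16*p_I1/45

#4 stroke→Sf1  (Sf1 fixes flow; stroke at Sf1)
#5 stroke→J3  (Se1 fixes effort; stroke away)
#2 stroke→J2  (J3 effort already set via bond 5)
#3 stroke→I1  (prefer integral on I1)
#0 stroke→J1  (J1 needs exactly one e-in)
#1 stroke→J2  (GY GY1: same side as bond 0)
#6 stroke→R1  (closing 1-jn rule on J2)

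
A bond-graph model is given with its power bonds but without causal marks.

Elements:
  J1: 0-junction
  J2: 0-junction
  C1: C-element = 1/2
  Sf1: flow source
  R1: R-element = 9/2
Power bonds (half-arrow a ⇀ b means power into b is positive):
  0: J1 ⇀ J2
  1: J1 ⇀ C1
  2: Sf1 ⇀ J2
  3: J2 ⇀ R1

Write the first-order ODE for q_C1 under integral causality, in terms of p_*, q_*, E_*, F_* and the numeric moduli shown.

bond 2 →Sf1  (Sf1 fixes flow; stroke at Sf1)
bond 1 →J1  (C1 outputs effort q/C1)
bond 0 →J2  (common-e at J1 fixed by 1)
bond 3 →R1  (common-e at J2 fixed by 0)

dq_C1/dt = F_Sf1 - 4*q_C1/9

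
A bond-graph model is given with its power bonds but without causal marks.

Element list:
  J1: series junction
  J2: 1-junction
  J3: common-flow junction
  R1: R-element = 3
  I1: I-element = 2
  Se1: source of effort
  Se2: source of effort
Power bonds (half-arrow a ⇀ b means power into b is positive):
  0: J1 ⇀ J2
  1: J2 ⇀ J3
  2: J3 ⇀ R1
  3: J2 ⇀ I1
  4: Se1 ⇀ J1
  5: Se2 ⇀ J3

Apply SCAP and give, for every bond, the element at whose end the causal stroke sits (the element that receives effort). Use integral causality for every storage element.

b0 stroke at J2
b1 stroke at J2
b2 stroke at J3
b3 stroke at I1
b4 stroke at J1
b5 stroke at J3

β4 |J1  (Se1 (Se) sets effort on bond)
β5 |J3  (Se2: effort source, stroke at far end)
β0 |J2  (J1 needs exactly one f-in)
β3 |I1  (I1 integral (f out))
β1 |J2  (1-jn J2 has f-setter on 3)
β2 |J3  (1-jn J3 has f-setter on 1)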